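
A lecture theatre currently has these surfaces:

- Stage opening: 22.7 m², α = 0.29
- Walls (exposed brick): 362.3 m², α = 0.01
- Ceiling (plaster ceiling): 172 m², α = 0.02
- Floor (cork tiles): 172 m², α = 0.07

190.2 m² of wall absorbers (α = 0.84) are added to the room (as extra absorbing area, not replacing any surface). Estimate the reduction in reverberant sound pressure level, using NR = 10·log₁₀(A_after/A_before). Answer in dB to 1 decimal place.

Total absorption A_before = 22.7×0.29 + 362.3×0.01 + 172×0.02 + 172×0.07
  = 6.583 + 3.623 + 3.440 + 12.040 = 25.686 m² sabins.
Treatment contributes 190.2·0.84 = 159.768 sabins.
A_after = 25.686 + 159.768 = 185.454 sabins.
NR = 10·log₁₀(185.454/25.686) = 8.6 dB.

8.6 dB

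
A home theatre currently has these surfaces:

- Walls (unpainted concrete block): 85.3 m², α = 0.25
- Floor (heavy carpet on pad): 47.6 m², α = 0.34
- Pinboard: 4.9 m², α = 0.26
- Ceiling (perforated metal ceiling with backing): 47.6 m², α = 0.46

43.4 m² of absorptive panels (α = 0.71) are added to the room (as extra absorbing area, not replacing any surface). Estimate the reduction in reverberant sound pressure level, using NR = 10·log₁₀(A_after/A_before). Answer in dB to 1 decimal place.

1.8 dB

A_before = Σ Sᵢαᵢ = 85.3×0.25 + 47.6×0.34 + 4.9×0.26 + 47.6×0.46 = 60.679 sabins.
Added absorption = 43.4 × 0.71 = 30.814 sabins.
New total A_after = 91.493 sabins.
Reduction = 10 log₁₀(A_after/A_before) = 10 log₁₀(1.5078) = 1.8 dB.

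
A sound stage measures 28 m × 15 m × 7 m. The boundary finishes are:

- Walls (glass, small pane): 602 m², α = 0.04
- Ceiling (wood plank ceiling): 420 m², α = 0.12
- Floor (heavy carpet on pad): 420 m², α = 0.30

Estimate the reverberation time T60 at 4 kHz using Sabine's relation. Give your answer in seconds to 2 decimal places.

2.36 sec

Total absorption A = 602×0.04 + 420×0.12 + 420×0.30
  = 24.080 + 50.400 + 126.000 = 200.480 m² sabins.
Room volume: 2940 m³.
Sabine: RT60 = 0.161 × 2940 / 200.480 = 2.36 s.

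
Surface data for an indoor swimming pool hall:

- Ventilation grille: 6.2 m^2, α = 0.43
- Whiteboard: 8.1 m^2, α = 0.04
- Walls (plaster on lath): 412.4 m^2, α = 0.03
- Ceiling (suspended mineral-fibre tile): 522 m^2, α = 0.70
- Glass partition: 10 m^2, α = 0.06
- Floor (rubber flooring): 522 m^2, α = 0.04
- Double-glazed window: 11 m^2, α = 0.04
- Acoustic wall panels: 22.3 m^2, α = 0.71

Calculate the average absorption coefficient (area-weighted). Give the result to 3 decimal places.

Total surface area S = 1514.0 m^2.
A = 6.2×0.43 + 8.1×0.04 + 412.4×0.03 + 522×0.70 + 10×0.06 + 522×0.04 + 11×0.04 + 22.3×0.71 = 418.515 sabins.
ᾱ = 418.515 / 1514.0 = 0.276.

0.276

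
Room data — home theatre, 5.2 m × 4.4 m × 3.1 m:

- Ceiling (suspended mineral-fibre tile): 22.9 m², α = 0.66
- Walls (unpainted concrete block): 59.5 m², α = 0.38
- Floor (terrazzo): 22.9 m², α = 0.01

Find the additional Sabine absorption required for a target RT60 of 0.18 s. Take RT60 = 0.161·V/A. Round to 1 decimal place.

A₁ = Σ Sᵢαᵢ = 22.9×0.66 + 59.5×0.38 + 22.9×0.01 = 37.953 sabins.
For T = 0.18 s, need A₂ = 0.161·V/T = 0.161·70.928/0.18 = 63.441 sabins.
Shortfall: 63.441 − 37.953 = 25.5 sabins.

25.5 sabins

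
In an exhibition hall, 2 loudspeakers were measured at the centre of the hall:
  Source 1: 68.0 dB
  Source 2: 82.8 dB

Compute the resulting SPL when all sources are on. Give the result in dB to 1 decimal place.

82.9 dB

Converting to relative power and adding: 10^(68.0/10) + 10^(82.8/10) = 1.969e+08.
Back to dB: 10·log₁₀ Σ = 82.9 dB.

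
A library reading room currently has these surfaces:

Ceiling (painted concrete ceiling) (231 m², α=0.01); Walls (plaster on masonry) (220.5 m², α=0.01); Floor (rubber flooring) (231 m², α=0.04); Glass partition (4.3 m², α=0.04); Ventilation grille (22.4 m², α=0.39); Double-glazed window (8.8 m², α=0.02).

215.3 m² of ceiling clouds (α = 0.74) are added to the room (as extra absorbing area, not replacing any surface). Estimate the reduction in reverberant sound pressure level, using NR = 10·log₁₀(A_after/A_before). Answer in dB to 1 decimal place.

A_before = Σ Sᵢαᵢ = 231·0.01 + 220.5·0.01 + 231·0.04 + 4.3·0.04 + 22.4·0.39 + 8.8·0.02 = 22.839 sabins.
Treatment contributes 215.3·0.74 = 159.322 sabins.
A_after = 22.839 + 159.322 = 182.161 sabins.
NR = 10·log₁₀(182.161/22.839) = 9.0 dB.

9.0 dB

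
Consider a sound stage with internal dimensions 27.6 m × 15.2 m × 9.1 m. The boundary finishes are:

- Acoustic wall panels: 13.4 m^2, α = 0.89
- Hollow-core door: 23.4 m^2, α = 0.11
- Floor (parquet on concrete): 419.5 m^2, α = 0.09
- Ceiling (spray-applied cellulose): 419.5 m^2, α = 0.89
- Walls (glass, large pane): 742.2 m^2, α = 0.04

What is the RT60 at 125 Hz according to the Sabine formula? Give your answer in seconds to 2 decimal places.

Summing Sᵢαᵢ: 11.926 + 2.574 + 37.755 + 373.355 + 29.688 → A = 455.298 sabins.
Room volume: 3817.632 m³.
RT60 = 0.161 · V / A = 0.161 × 3817.632 / 455.298 = 1.35 s.

1.35 s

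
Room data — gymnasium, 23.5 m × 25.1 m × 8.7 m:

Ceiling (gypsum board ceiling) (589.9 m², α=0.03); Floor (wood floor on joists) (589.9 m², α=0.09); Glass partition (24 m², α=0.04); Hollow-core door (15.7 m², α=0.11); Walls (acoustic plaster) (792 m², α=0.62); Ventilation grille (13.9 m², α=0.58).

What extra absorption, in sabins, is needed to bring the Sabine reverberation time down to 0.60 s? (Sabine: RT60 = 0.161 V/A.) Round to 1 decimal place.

804.4 sabins

Total absorption A₁ = 589.9·0.03 + 589.9·0.09 + 24·0.04 + 15.7·0.11 + 792·0.62 + 13.9·0.58
  = 17.697 + 53.091 + 0.960 + 1.727 + 491.040 + 8.062 = 572.577 m² sabins.
Target A₂ = 0.161·5131.695/0.60 = 1377.005 sabins (V = 5131.695 m³).
Additional absorption ΔA = 1377.005 − 572.577 = 804.4 sabins.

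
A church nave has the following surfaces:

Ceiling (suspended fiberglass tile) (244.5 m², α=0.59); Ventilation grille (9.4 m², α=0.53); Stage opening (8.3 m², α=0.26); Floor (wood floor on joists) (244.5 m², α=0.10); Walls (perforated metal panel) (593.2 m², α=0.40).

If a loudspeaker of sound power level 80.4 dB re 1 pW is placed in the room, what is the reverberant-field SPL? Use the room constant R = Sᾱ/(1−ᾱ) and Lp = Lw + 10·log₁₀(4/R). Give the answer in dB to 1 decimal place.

58.2 dB

A = 413.125 sabins; S = 1099.9 m².
ᾱ = 0.3756, so room constant R = A/(1−ᾱ) = 661.635 m².
Lp = 80.4 + 10·log₁₀(4/661.635) = 80.4 + (-22.19) = 58.2 dB.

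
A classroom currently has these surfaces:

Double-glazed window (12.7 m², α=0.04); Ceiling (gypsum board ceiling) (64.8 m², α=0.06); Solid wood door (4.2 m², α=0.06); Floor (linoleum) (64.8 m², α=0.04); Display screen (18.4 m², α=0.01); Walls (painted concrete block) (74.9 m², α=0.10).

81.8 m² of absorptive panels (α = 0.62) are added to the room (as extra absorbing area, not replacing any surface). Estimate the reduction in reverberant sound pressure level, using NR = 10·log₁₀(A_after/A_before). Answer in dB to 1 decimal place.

6.4 dB

Equivalent absorption area: A_before = 12.7×0.04 + 64.8×0.06 + 4.2×0.06 + 64.8×0.04 + 18.4×0.01 + 74.9×0.10 = 14.914 m².
Added absorption = 81.8 × 0.62 = 50.716 sabins.
A_after = 14.914 + 50.716 = 65.630 sabins.
Reduction = 10 log₁₀(A_after/A_before) = 10 log₁₀(4.4006) = 6.4 dB.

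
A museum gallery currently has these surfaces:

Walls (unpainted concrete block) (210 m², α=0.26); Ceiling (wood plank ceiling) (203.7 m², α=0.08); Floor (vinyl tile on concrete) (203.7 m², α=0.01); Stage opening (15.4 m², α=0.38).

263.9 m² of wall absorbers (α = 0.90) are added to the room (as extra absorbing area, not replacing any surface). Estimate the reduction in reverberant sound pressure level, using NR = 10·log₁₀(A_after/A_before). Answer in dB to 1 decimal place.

Equivalent absorption area: A_before = 210×0.26 + 203.7×0.08 + 203.7×0.01 + 15.4×0.38 = 78.785 m².
Treatment contributes 263.9·0.90 = 237.510 sabins.
New total A_after = 316.295 sabins.
NR = 10·log₁₀(316.295/78.785) = 6.0 dB.

6.0 dB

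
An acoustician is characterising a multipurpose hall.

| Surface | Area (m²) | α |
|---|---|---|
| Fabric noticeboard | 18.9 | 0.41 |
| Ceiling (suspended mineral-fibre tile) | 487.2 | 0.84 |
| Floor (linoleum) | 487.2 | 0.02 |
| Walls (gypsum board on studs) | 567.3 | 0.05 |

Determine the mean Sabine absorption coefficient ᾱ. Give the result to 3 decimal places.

0.292

S = Σ Sᵢ = 18.9 + 487.2 + 487.2 + 567.3 = 1560.6 m².
Σ(Sᵢαᵢ) = 18.9*0.41 + 487.2*0.84 + 487.2*0.02 + 567.3*0.05 = 455.106.
ᾱ = 455.106 / 1560.6 = 0.292.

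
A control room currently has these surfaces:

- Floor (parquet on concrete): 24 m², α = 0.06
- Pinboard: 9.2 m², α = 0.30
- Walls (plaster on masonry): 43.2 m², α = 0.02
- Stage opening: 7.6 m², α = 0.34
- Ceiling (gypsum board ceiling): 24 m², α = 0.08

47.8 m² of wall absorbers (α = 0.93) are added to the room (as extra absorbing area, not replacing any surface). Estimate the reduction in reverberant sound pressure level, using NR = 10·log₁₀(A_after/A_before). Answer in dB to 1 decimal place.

Equivalent absorption area: A_before = 24×0.06 + 9.2×0.30 + 43.2×0.02 + 7.6×0.34 + 24×0.08 = 9.568 m².
Treatment contributes 47.8·0.93 = 44.454 sabins.
New total A_after = 54.022 sabins.
NR = 10·log₁₀(54.022/9.568) = 7.5 dB.

7.5 dB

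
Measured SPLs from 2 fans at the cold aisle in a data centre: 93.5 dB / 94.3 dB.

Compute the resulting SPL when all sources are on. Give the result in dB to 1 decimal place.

Σ 10^(Lᵢ/10) = 4.93e+09.
L_total = 10·log₁₀(4.93e+09) = 96.9 dB.

96.9 dB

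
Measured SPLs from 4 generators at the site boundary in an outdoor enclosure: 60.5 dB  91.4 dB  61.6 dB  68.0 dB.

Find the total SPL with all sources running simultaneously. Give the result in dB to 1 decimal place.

91.4 dB

Converting to relative power and adding: 10^(60.5/10) + 10^(91.4/10) + 10^(61.6/10) + 10^(68.0/10) = 1.389e+09.
L_total = 10·log₁₀(1.389e+09) = 91.4 dB.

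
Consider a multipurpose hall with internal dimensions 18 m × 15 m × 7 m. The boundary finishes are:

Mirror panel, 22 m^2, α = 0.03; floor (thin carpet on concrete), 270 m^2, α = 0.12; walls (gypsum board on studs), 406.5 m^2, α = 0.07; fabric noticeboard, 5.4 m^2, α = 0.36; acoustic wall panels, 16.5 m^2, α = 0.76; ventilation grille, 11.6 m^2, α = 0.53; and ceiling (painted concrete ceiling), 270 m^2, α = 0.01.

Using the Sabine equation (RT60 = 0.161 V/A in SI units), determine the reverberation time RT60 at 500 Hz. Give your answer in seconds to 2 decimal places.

A = Σ Sᵢαᵢ = 22*0.03 + 270*0.12 + 406.5*0.07 + 5.4*0.36 + 16.5*0.76 + 11.6*0.53 + 270*0.01 = 84.847 sabins.
Room volume: 1890 m³.
T = 0.161 V/A = 0.161·1890/84.847 = 3.59 s.

3.59 seconds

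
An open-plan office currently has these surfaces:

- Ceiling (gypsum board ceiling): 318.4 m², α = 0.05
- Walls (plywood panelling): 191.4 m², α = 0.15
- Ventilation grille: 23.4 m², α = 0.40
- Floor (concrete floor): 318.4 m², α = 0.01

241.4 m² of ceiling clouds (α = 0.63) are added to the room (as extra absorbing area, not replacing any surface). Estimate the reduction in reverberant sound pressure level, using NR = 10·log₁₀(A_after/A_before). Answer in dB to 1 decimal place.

Total absorption A_before = 318.4*0.05 + 191.4*0.15 + 23.4*0.40 + 318.4*0.01
  = 15.920 + 28.710 + 9.360 + 3.184 = 57.174 m² sabins.
Treatment contributes 241.4·0.63 = 152.082 sabins.
New total A_after = 209.256 sabins.
Reduction = 10 log₁₀(A_after/A_before) = 10 log₁₀(3.6600) = 5.6 dB.

5.6 dB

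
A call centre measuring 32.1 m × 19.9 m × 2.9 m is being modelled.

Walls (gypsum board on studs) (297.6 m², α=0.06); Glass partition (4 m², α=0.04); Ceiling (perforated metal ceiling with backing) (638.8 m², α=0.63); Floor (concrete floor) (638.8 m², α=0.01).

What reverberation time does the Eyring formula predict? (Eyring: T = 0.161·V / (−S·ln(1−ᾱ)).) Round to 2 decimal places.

Total surface area S = 297.6 + 4 + 638.8 + 638.8 = 1579.2 m².
Σ(Sᵢαᵢ) = 297.6·0.06 + 4·0.04 + 638.8·0.63 + 638.8·0.01 = 426.848.
Mean coefficient ᾱ = A/S = 0.2703.
Eyring denominator: −S ln(1−ᾱ) = 497.640.
V = 32.1 × 19.9 × 2.9 = 1852.491 m³.
T = 0.161·V/[−S·ln(1−ᾱ)] = 0.161·1852.491/497.640 = 0.60 s.

0.60 s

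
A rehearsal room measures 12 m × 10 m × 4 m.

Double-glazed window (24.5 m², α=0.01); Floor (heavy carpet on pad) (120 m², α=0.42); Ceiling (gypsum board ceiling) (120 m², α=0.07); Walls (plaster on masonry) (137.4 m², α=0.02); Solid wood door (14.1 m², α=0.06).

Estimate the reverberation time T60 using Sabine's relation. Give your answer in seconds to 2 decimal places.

Summing Sᵢαᵢ: 0.245 + 50.400 + 8.400 + 2.748 + 0.846 → A = 62.639 sabins.
Room volume: 480 m³.
Sabine: RT60 = 0.161 × 480 / 62.639 = 1.23 s.

1.23 s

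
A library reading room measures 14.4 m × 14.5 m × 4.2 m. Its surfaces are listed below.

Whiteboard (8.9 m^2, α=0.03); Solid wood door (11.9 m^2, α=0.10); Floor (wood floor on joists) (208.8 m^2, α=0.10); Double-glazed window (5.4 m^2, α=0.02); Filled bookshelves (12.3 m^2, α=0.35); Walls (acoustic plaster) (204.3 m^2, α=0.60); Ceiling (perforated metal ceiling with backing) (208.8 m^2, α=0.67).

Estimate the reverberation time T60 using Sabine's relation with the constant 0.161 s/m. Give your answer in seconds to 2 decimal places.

Equivalent absorption area: A = 8.9*0.03 + 11.9*0.10 + 208.8*0.10 + 5.4*0.02 + 12.3*0.35 + 204.3*0.60 + 208.8*0.67 = 289.226 m^2.
Volume V = 14.4 × 14.5 × 4.2 = 876.96 m³.
Sabine: RT60 = 0.161 × 876.96 / 289.226 = 0.49 s.

0.49 sec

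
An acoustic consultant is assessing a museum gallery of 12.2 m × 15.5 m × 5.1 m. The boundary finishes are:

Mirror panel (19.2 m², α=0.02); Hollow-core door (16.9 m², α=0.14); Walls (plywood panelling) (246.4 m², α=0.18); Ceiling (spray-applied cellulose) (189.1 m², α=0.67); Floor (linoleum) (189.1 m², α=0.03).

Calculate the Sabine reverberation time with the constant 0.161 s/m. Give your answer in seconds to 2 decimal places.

Equivalent absorption area: A = 19.2·0.02 + 16.9·0.14 + 246.4·0.18 + 189.1·0.67 + 189.1·0.03 = 179.472 m².
Volume V = 12.2 × 15.5 × 5.1 = 964.41 m³.
T = 0.161 V/A = 0.161·964.41/179.472 = 0.87 s.

0.87 seconds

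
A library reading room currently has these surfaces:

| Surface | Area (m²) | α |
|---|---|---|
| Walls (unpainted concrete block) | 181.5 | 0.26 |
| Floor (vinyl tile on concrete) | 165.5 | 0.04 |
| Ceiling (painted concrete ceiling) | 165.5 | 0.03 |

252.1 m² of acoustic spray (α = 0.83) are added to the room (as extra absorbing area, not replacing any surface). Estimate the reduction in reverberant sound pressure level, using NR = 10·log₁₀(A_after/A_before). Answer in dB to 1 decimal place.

6.6 dB

A_before = Σ Sᵢαᵢ = 181.5*0.26 + 165.5*0.04 + 165.5*0.03 = 58.775 sabins.
Added absorption = 252.1 × 0.83 = 209.243 sabins.
A_after = 58.775 + 209.243 = 268.018 sabins.
Reduction = 10 log₁₀(A_after/A_before) = 10 log₁₀(4.5601) = 6.6 dB.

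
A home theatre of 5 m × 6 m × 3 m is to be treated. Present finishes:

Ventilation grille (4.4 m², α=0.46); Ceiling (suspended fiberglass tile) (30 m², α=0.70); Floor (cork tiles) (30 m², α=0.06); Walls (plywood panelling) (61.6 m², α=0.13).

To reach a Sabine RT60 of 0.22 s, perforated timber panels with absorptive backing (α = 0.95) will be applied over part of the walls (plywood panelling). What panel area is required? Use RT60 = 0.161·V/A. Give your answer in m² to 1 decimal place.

40.3

Total absorption A₁ = 4.4*0.46 + 30*0.70 + 30*0.06 + 61.6*0.13
  = 2.024 + 21.000 + 1.800 + 8.008 = 32.832 m² sabins.
V = 90 m³. Target absorption A₂ = 0.161 × 90 / 0.22 = 65.864 sabins.
ΔA needed = 65.864 − 32.832 = 33.032 sabins.
Net gain per m²: Δα = 0.95 − 0.13 = 0.82.
Panel area = 33.032 / 0.82 = 40.3 m².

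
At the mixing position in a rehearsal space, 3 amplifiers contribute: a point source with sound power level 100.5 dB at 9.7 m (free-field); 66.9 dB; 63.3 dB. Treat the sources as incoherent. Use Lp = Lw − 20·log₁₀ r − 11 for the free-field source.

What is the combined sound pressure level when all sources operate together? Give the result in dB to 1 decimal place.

Source at 9.7 m: Lp = 100.5 − 20·log₁₀(9.7) − 11 = 69.8 dB.
Σ 10^(Lᵢ/10) = 1.659e+07.
L_total = 10·log₁₀(1.659e+07) = 72.2 dB.

72.2 dB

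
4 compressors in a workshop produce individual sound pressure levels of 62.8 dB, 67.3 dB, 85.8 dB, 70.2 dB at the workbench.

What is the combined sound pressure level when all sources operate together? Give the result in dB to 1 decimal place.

Converting to relative power and adding: 10^(62.8/10) + 10^(67.3/10) + 10^(85.8/10) + 10^(70.2/10) = 3.979e+08.
L_total = 10·log₁₀(3.979e+08) = 86.0 dB.

86.0 dB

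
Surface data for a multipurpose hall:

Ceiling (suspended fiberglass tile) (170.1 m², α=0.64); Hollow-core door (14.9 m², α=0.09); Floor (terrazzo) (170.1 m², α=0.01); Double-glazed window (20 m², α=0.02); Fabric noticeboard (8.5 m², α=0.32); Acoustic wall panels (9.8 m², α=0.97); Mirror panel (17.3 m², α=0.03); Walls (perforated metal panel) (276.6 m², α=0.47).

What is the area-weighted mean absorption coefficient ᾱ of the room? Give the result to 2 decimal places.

0.37

Total surface area S = 687.3 m².
Σ(Sᵢαᵢ) = 170.1*0.64 + 14.9*0.09 + 170.1*0.01 + 20*0.02 + 8.5*0.32 + 9.8*0.97 + 17.3*0.03 + 276.6*0.47 = 255.053.
ᾱ = A/S = 0.37.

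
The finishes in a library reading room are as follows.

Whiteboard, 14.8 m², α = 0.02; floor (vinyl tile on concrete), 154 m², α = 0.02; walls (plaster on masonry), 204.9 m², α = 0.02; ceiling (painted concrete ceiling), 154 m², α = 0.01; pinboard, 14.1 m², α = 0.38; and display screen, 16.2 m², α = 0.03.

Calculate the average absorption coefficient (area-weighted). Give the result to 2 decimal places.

S = Σ Sᵢ = 14.8 + 154 + 204.9 + 154 + 14.1 + 16.2 = 558.0 m².
Σ(Sᵢαᵢ) = 14.8*0.02 + 154*0.02 + 204.9*0.02 + 154*0.01 + 14.1*0.38 + 16.2*0.03 = 14.858.
ᾱ = A/S = 0.03.

0.03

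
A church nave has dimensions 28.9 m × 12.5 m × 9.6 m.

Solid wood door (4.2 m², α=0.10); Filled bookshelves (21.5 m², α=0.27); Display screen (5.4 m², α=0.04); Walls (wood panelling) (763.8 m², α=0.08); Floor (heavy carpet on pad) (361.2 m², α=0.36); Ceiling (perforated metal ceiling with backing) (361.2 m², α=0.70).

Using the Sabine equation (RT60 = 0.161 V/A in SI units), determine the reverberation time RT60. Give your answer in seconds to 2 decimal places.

1.24 seconds

Equivalent absorption area: A = 4.2·0.10 + 21.5·0.27 + 5.4·0.04 + 763.8·0.08 + 361.2·0.36 + 361.2·0.70 = 450.417 m².
Room volume: 3468 m³.
T = 0.161 V/A = 0.161·3468/450.417 = 1.24 s.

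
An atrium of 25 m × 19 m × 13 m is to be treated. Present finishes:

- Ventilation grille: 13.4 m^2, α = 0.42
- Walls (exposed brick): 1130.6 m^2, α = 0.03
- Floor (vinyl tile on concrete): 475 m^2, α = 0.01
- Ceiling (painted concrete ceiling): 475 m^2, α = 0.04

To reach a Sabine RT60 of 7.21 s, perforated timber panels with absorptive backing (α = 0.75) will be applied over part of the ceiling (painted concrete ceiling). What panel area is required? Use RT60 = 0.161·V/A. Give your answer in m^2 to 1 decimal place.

Summing Sᵢαᵢ: 5.628 + 33.918 + 4.750 + 19.000 → A₁ = 63.296 sabins.
V = 6175 m³. Target absorption A₂ = 0.161 × 6175 / 7.21 = 137.888 sabins.
ΔA needed = 137.888 − 63.296 = 74.592 sabins.
Each m^2 of panel replacing the ceiling (painted concrete ceiling) adds (0.75 − 0.04) = 0.71 sabins.
Panel area = 74.592 / 0.71 = 105.1 m^2.

105.1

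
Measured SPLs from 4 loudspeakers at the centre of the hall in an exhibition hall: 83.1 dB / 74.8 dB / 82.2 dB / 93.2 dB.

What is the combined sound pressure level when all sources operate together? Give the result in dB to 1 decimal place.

94.0 dB

Sum in the linear (power) domain: Σ 10^(Lᵢ/10) = 10^(83.1/10) + 10^(74.8/10) + 10^(82.2/10) + 10^(93.2/10) = 2.49e+09.
Back to dB: 10·log₁₀ Σ = 94.0 dB.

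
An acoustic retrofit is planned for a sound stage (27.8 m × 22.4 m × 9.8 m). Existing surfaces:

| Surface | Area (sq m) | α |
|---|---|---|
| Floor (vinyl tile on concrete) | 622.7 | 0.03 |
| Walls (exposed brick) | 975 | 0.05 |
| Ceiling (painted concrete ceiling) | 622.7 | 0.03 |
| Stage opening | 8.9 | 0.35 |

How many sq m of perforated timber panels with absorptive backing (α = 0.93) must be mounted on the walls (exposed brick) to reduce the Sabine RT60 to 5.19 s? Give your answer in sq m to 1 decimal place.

113.7

Summing Sᵢαᵢ: 18.681 + 48.750 + 18.681 + 3.115 → A₁ = 89.227 sabins.
V = 6102.656 m³. Target absorption A₂ = 0.161 × 6102.656 / 5.19 = 189.312 sabins.
Absorption to add: 189.312 − 89.227 = 100.085 sabins.
Each sq m of panel replacing the walls (exposed brick) adds (0.93 − 0.05) = 0.88 sabins.
Area = ΔA/Δα = 100.085/0.88 = 113.7 sq m.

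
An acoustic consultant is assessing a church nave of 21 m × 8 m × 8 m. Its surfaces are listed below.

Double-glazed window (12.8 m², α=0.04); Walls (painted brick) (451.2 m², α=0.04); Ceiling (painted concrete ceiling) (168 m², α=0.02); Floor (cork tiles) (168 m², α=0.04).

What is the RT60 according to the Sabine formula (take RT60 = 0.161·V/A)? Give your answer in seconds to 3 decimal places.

7.555 seconds

Total absorption A = 12.8×0.04 + 451.2×0.04 + 168×0.02 + 168×0.04
  = 0.512 + 18.048 + 3.360 + 6.720 = 28.640 m² sabins.
V = 21·8·8 = 1344 m³.
T = 0.161 V/A = 0.161·1344/28.640 = 7.555 s.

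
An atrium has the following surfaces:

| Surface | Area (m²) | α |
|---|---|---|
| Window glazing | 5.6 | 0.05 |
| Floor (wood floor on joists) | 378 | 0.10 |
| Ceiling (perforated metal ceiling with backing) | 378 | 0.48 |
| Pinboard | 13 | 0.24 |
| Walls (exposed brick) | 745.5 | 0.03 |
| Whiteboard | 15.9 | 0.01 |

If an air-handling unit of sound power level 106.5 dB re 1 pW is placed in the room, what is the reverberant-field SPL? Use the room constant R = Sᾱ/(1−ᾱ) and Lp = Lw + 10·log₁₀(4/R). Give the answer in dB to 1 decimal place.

Σ(Sᵢαᵢ) = 5.6·0.05 + 378·0.10 + 378·0.48 + 13·0.24 + 745.5·0.03 + 15.9·0.01 = 245.164; total area S = 1536.0 m².
ᾱ = 245.164/1536.0 = 0.1596; R = Sᾱ/(1−ᾱ) = 245.164/(1−0.1596) = 291.723 m².
Lp = Lw + 10 log₁₀(4/R) = 106.5 -18.63 = 87.9 dB.

87.9 dB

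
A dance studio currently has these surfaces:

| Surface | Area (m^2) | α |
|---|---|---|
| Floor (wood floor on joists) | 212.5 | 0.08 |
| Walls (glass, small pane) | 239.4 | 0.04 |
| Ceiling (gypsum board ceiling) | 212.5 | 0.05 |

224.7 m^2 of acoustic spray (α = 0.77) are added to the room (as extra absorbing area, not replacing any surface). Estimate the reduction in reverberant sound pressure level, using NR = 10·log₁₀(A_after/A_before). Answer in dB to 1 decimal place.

7.5 dB

A_before = Σ Sᵢαᵢ = 212.5*0.08 + 239.4*0.04 + 212.5*0.05 = 37.201 sabins.
Added absorption = 224.7 × 0.77 = 173.019 sabins.
New total A_after = 210.220 sabins.
NR = 10·log₁₀(210.220/37.201) = 7.5 dB.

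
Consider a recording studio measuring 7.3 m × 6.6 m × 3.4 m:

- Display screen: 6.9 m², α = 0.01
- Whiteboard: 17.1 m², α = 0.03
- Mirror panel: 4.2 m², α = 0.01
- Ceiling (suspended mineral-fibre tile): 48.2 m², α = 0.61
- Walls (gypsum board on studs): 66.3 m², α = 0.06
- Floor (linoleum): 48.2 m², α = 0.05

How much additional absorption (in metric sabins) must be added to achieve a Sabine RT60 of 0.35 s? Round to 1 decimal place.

38.9 sabins

A₁ = Σ Sᵢαᵢ = 6.9×0.01 + 17.1×0.03 + 4.2×0.01 + 48.2×0.61 + 66.3×0.06 + 48.2×0.05 = 36.414 sabins.
Target A₂ = 0.161·163.812/0.35 = 75.354 sabins (V = 163.812 m³).
Shortfall: 75.354 − 36.414 = 38.9 sabins.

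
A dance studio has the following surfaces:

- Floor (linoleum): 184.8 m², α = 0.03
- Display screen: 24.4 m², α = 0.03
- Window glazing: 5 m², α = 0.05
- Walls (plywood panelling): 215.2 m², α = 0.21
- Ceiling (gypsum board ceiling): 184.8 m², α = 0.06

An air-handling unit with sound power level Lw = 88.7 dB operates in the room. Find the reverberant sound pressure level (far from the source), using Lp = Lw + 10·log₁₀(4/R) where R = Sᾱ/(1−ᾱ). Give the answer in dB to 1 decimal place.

Σ(Sᵢαᵢ) = 184.8×0.03 + 24.4×0.03 + 5×0.05 + 215.2×0.21 + 184.8×0.06 = 62.806; total area S = 614.2 m².
ᾱ = 62.806/614.2 = 0.1023; R = Sᾱ/(1−ᾱ) = 62.806/(1−0.1023) = 69.963 m².
Lp = 88.7 + 10·log₁₀(4/69.963) = 88.7 + (-12.43) = 76.3 dB.

76.3 dB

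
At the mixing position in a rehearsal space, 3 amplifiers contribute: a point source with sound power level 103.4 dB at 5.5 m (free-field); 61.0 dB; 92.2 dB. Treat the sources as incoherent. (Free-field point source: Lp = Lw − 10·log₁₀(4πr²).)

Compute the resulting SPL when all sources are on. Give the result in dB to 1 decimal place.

92.4 dB

Source at 5.5 m: Lp = 103.4 − 10·log₁₀(4π·5.5²) = 103.4 − 10·log₁₀(380.133) = 77.6 dB.
Converting to relative power and adding: 10^(77.6/10) + 10^(61.0/10) + 10^(92.2/10) = 1.718e+09.
Back to dB: 10·log₁₀ Σ = 92.4 dB.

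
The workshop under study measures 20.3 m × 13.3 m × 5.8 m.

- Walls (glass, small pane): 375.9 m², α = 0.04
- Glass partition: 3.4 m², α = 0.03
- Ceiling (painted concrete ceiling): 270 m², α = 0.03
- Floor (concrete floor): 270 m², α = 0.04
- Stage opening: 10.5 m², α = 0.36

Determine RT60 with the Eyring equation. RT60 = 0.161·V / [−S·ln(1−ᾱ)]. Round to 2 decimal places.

6.53 seconds

S = Σ Sᵢ = 929.8 m².
Σ(Sᵢαᵢ) = 375.9×0.04 + 3.4×0.03 + 270×0.03 + 270×0.04 + 10.5×0.36 = 37.818.
Mean coefficient ᾱ = A/S = 0.0407.
Eyring denominator: −S ln(1−ᾱ) = 38.635.
V = 20.3 × 13.3 × 5.8 = 1565.942 m³.
RT60 = 0.161 × 1565.942 / 38.635 = 6.53 s.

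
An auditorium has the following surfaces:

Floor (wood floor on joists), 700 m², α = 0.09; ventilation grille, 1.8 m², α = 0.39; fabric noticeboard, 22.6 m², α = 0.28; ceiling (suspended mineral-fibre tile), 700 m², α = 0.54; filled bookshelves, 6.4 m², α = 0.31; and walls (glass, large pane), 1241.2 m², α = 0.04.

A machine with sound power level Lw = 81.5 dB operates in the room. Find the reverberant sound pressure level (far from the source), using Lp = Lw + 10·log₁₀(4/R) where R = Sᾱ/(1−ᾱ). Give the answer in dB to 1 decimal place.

59.6 dB

A = 499.662 sabins; S = 2672.0 m².
ᾱ = 499.662/2672.0 = 0.1870; R = Sᾱ/(1−ᾱ) = 499.662/(1−0.1870) = 614.590 m².
Lp = 81.5 + 10·log₁₀(4/614.590) = 81.5 + (-21.87) = 59.6 dB.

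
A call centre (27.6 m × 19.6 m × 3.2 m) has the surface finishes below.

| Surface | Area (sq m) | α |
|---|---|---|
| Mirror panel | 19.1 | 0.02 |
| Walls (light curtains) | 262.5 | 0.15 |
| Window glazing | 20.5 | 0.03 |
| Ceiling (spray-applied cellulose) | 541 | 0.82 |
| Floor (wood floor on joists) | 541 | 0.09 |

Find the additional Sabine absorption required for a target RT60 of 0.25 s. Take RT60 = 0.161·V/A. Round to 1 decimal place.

582.1 sabins

Equivalent absorption area: A₁ = 19.1·0.02 + 262.5·0.15 + 20.5·0.03 + 541·0.82 + 541·0.09 = 532.682 sq m.
Target A₂ = 0.161·1731.072/0.25 = 1114.810 sabins (V = 1731.072 m³).
Shortfall: 1114.810 − 532.682 = 582.1 sabins.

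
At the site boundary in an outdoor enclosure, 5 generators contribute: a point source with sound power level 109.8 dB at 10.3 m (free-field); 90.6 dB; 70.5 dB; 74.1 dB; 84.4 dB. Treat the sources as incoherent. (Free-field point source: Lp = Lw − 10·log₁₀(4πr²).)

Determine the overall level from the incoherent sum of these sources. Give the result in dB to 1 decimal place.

Source at 10.3 m: Lp = 109.8 − 10·log₁₀(4π·10.3²) = 109.8 − 10·log₁₀(1333.166) = 78.6 dB.
Σ 10^(Lᵢ/10) = 1.533e+09.
Combined level = 10 log₁₀(1.533e+09) = 91.9 dB.

91.9 dB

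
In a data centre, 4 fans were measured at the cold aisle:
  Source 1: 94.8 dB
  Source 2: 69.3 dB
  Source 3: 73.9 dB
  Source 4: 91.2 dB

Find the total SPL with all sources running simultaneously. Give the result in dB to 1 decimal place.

Converting to relative power and adding: 10^(94.8/10) + 10^(69.3/10) + 10^(73.9/10) + 10^(91.2/10) = 4.371e+09.
Back to dB: 10·log₁₀ Σ = 96.4 dB.

96.4 dB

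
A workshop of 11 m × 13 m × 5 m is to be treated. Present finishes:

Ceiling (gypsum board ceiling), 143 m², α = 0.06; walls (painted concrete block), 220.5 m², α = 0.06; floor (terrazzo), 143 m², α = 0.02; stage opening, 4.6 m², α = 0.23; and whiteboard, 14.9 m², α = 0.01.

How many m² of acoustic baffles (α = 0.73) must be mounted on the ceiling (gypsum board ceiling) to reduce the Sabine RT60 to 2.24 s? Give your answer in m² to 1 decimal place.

Total absorption A₁ = 143·0.06 + 220.5·0.06 + 143·0.02 + 4.6·0.23 + 14.9·0.01
  = 8.580 + 13.230 + 2.860 + 1.058 + 0.149 = 25.877 m² sabins.
Required A₂ = 0.161·715/2.24 = 51.391 sabins.
ΔA needed = 51.391 − 25.877 = 25.514 sabins.
Net gain per m²: Δα = 0.73 − 0.06 = 0.67.
Area = ΔA/Δα = 25.514/0.67 = 38.1 m².

38.1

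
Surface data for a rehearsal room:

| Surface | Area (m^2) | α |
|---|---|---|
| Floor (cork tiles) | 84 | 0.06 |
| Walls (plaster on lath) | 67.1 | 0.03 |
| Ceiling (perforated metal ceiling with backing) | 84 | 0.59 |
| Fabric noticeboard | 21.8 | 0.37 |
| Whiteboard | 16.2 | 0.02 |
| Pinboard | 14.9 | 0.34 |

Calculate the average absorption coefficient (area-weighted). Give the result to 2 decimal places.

S = Σ Sᵢ = 84 + 67.1 + 84 + 21.8 + 16.2 + 14.9 = 288.0 m^2.
A = 84*0.06 + 67.1*0.03 + 84*0.59 + 21.8*0.37 + 16.2*0.02 + 14.9*0.34 = 70.069 sabins.
ᾱ = A/S = 0.24.

0.24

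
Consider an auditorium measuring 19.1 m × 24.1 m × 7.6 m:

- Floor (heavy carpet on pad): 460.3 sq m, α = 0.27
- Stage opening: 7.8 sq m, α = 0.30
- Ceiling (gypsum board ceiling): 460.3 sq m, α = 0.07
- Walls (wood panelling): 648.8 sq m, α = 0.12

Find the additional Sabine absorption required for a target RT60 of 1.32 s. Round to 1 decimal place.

Total absorption A₁ = 460.3*0.27 + 7.8*0.30 + 460.3*0.07 + 648.8*0.12
  = 124.281 + 2.340 + 32.221 + 77.856 = 236.698 sq m sabins.
For T = 1.32 s, need A₂ = 0.161·V/T = 0.161·3498.356/1.32 = 426.693 sabins.
ΔA = A₂ − A₁ = 426.693 − 236.698 = 190.0 sabins.

190.0 sabins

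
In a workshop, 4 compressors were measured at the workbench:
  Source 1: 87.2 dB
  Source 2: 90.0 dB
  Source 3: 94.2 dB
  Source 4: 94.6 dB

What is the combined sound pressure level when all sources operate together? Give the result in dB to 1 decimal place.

Σ 10^(Lᵢ/10) = 7.039e+09.
Combined level = 10 log₁₀(7.039e+09) = 98.5 dB.

98.5 dB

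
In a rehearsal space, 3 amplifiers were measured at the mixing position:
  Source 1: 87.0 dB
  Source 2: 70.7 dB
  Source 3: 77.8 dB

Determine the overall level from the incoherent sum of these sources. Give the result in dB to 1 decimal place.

87.6 dB

Σ 10^(Lᵢ/10) = 5.732e+08.
L_total = 10·log₁₀(5.732e+08) = 87.6 dB.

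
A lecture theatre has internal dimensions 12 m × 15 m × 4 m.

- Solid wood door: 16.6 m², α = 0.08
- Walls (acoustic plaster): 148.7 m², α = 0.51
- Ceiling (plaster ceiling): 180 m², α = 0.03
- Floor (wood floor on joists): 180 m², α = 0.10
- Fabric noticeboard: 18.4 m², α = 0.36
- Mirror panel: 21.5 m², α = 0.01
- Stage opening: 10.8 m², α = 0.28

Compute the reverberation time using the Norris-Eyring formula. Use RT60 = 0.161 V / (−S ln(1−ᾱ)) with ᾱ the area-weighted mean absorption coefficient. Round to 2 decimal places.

Total surface area S = 16.6 + 148.7 + 180 + 180 + 18.4 + 21.5 + 10.8 = 576.0 m².
Absorption A = 16.6×0.08 + 148.7×0.51 + 180×0.03 + 180×0.10 + 18.4×0.36 + 21.5×0.01 + 10.8×0.28 = 110.428 sabins.
ᾱ = 110.428 / 576.0 = 0.1917.
Eyring denominator: −S ln(1−ᾱ) = 122.585.
V = 12 × 15 × 4 = 720 m³.
T = 0.161·V/[−S·ln(1−ᾱ)] = 0.161·720/122.585 = 0.95 s.

0.95 seconds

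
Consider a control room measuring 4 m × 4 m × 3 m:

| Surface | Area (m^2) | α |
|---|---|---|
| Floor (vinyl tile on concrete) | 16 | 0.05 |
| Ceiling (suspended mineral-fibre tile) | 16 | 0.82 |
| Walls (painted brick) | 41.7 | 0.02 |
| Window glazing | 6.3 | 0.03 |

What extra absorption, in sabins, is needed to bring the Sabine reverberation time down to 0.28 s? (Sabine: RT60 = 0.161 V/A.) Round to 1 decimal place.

A₁ = Σ Sᵢαᵢ = 16*0.05 + 16*0.82 + 41.7*0.02 + 6.3*0.03 = 14.943 sabins.
V = 48 m³. Required absorption A₂ = 0.161 × 48 / 0.28 = 27.600 sabins.
ΔA = A₂ − A₁ = 27.600 − 14.943 = 12.7 sabins.

12.7 sabins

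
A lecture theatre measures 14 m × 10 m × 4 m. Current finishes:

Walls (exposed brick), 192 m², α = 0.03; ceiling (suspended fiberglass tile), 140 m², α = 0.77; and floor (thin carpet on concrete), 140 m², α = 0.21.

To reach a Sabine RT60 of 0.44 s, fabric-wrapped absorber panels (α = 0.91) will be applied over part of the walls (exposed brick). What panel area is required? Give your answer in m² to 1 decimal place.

70.4

A₁ = Σ Sᵢαᵢ = 192*0.03 + 140*0.77 + 140*0.21 = 142.960 sabins.
Required A₂ = 0.161·560/0.44 = 204.909 sabins.
ΔA needed = 204.909 − 142.960 = 61.949 sabins.
Net gain per m²: Δα = 0.91 − 0.03 = 0.88.
Panel area = 61.949 / 0.88 = 70.4 m².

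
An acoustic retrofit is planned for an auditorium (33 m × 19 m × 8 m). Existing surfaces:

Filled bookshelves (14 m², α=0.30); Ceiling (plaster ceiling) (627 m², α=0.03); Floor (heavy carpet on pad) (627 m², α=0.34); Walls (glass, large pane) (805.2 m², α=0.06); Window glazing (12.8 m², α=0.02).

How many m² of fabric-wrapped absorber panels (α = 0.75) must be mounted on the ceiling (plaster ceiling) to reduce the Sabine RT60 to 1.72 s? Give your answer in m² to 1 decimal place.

256.6

Equivalent absorption area: A₁ = 14×0.30 + 627×0.03 + 627×0.34 + 805.2×0.06 + 12.8×0.02 = 284.758 m².
Required A₂ = 0.161·5016/1.72 = 469.521 sabins.
ΔA needed = 469.521 − 284.758 = 184.763 sabins.
Each m² of panel replacing the ceiling (plaster ceiling) adds (0.75 − 0.03) = 0.72 sabins.
Panel area = 184.763 / 0.72 = 256.6 m².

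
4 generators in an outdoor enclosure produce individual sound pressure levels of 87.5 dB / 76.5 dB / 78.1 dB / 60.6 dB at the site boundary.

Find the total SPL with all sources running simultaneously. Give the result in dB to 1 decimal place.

Σ 10^(Lᵢ/10) = 6.727e+08.
Combined level = 10 log₁₀(6.727e+08) = 88.3 dB.

88.3 dB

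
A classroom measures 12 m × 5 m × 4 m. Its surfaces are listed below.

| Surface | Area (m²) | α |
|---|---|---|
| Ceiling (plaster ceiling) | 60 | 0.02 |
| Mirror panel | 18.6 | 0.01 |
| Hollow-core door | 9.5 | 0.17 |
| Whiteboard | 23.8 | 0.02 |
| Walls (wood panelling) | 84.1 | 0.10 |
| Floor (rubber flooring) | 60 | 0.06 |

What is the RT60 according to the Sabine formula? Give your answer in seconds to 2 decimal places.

2.49 s

Total absorption A = 60×0.02 + 18.6×0.01 + 9.5×0.17 + 23.8×0.02 + 84.1×0.10 + 60×0.06
  = 1.200 + 0.186 + 1.615 + 0.476 + 8.410 + 3.600 = 15.487 m² sabins.
V = 12·5·4 = 240 m³.
T = 0.161 V/A = 0.161·240/15.487 = 2.49 s.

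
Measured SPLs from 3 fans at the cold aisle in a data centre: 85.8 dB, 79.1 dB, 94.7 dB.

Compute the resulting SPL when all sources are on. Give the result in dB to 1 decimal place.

Σ 10^(Lᵢ/10) = 3.413e+09.
L_total = 10·log₁₀(3.413e+09) = 95.3 dB.

95.3 dB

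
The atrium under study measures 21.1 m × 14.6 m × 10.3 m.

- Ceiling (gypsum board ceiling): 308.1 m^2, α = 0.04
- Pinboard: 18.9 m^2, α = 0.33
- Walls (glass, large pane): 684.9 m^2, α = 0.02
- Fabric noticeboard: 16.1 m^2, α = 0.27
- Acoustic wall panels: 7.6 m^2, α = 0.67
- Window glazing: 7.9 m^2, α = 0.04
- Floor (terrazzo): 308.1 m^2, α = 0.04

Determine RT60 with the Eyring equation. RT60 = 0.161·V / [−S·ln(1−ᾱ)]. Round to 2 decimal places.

9.21 sec

S = Σ Sᵢ = 1351.6 m^2.
Absorption A = 308.1×0.04 + 18.9×0.33 + 684.9×0.02 + 16.1×0.27 + 7.6×0.67 + 7.9×0.04 + 308.1×0.04 = 54.338 sabins.
ᾱ = 54.338 / 1351.6 = 0.0402.
−S·ln(1−ᾱ) = −1351.6 × ln(1 − 0.0402) = 55.457.
V = 21.1 × 14.6 × 10.3 = 3173.018 m³.
RT60 = 0.161 × 3173.018 / 55.457 = 9.21 s.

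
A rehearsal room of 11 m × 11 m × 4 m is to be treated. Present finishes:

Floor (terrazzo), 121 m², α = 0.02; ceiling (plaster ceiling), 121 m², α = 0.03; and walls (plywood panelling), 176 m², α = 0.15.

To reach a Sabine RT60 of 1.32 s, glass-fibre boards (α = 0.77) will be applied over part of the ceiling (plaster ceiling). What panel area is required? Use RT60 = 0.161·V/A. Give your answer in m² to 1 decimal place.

Summing Sᵢαᵢ: 2.420 + 3.630 + 26.400 → A₁ = 32.450 sabins.
Required A₂ = 0.161·484/1.32 = 59.033 sabins.
ΔA needed = 59.033 − 32.450 = 26.583 sabins.
Net gain per m²: Δα = 0.77 − 0.03 = 0.74.
Panel area = 26.583 / 0.74 = 35.9 m².

35.9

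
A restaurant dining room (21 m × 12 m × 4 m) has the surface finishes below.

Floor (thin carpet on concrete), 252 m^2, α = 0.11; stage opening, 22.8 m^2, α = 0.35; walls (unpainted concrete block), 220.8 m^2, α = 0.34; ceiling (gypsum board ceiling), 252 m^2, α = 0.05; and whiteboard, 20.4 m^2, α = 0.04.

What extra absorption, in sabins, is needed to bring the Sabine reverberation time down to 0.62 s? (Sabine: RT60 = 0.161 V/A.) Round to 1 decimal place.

Total absorption A₁ = 252*0.11 + 22.8*0.35 + 220.8*0.34 + 252*0.05 + 20.4*0.04
  = 27.720 + 7.980 + 75.072 + 12.600 + 0.816 = 124.188 m^2 sabins.
V = 1008 m³. Required absorption A₂ = 0.161 × 1008 / 0.62 = 261.755 sabins.
Shortfall: 261.755 − 124.188 = 137.6 sabins.

137.6 sabins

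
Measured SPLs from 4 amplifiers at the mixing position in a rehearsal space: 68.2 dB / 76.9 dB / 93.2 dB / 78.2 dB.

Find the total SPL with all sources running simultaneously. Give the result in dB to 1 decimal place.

Σ 10^(Lᵢ/10) = 2.211e+09.
Combined level = 10 log₁₀(2.211e+09) = 93.4 dB.

93.4 dB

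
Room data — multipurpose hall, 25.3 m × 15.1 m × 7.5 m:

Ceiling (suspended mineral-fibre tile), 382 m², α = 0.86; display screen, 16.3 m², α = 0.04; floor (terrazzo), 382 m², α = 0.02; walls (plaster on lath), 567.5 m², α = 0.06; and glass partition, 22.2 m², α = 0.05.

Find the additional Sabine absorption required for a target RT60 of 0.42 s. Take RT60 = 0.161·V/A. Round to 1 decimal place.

726.4 sabins

Summing Sᵢαᵢ: 328.520 + 0.652 + 7.640 + 34.050 + 1.110 → A₁ = 371.972 sabins.
V = 2865.225 m³. Required absorption A₂ = 0.161 × 2865.225 / 0.42 = 1098.336 sabins.
Shortfall: 1098.336 − 371.972 = 726.4 sabins.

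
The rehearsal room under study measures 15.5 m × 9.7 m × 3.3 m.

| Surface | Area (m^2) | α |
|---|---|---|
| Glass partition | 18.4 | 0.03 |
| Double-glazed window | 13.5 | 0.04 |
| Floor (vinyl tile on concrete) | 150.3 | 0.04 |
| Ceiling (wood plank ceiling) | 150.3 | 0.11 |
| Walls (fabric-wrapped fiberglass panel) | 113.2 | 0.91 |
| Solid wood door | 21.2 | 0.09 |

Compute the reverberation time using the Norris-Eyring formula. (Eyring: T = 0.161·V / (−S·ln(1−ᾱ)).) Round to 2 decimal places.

S = Σ Sᵢ = 466.9 m^2.
Σ(Sᵢαᵢ) = 18.4×0.03 + 13.5×0.04 + 150.3×0.04 + 150.3×0.11 + 113.2×0.91 + 21.2×0.09 = 128.557.
Mean coefficient ᾱ = A/S = 0.2753.
Eyring denominator: −S ln(1−ᾱ) = 150.341.
V = 15.5 × 9.7 × 3.3 = 496.155 m³.
RT60 = 0.161 × 496.155 / 150.341 = 0.53 s.

0.53 s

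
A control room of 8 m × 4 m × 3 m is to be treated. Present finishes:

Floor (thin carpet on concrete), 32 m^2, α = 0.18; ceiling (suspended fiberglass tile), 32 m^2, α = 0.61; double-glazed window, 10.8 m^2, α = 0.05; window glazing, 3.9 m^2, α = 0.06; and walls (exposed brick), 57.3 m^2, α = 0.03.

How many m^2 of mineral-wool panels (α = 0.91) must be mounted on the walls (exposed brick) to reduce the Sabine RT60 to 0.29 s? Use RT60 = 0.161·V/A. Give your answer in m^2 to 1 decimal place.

29.0

A₁ = Σ Sᵢαᵢ = 32*0.18 + 32*0.61 + 10.8*0.05 + 3.9*0.06 + 57.3*0.03 = 27.773 sabins.
V = 96 m³. Target absorption A₂ = 0.161 × 96 / 0.29 = 53.297 sabins.
ΔA needed = 53.297 − 27.773 = 25.524 sabins.
Each m^2 of panel replacing the walls (exposed brick) adds (0.91 − 0.03) = 0.88 sabins.
Panel area = 25.524 / 0.88 = 29.0 m^2.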